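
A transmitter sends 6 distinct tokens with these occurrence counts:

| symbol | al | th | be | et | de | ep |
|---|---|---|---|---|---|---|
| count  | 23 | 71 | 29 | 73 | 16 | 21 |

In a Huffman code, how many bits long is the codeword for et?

2

Huffman merges, smallest pair first:
combine de(16), ep(21) → 37
combine al(23), be(29) → 52
combine 37, 52 → 89
combine th(71), et(73) → 144
combine 89, 144 → 233
et sits 2 levels below the root, so its codeword is 2 bits.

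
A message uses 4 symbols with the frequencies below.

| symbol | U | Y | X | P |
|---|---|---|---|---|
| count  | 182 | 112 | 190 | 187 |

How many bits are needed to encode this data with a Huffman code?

1342

Greedily combine the two least-frequent nodes:
Y(112) + U(182) → 294
P(187) + X(190) → 377
294 + 377 → 671
Total encoded bits = sum of merged weights = 294 + 377 + 671 = 1342.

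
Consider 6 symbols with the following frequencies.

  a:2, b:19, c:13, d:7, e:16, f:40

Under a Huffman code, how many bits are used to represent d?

4

Repeatedly merge the two smallest:
combine a(2), d(7) → 9
combine 9, c(13) → 22
combine e(16), b(19) → 35
combine 22, 35 → 57
combine f(40), 57 → 97
d sits 4 levels below the root, so its codeword is 4 bits.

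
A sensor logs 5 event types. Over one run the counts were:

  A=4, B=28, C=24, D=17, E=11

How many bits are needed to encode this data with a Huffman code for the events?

183

Merge the two smallest weights repeatedly:
merge A(4) and E(11): 15
merge 15 and D(17): 32
merge C(24) and B(28): 52
merge 32 and 52: 84
The encoded length is the sum of every internal node's weight: 15 + 32 + 52 + 84 = 183 bits.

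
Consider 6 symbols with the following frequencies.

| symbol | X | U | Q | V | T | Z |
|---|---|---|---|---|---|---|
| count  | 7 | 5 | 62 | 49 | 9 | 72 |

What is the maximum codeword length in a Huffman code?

Merge the two lowest-weight nodes at each step:
merge U(5) and X(7): 12
merge T(9) and 12: 21
merge 21 and V(49): 70
merge Q(62) and 70: 132
merge Z(72) and 132: 204
The rarest symbols sit at the bottom; the longest codeword is 5 bits.

5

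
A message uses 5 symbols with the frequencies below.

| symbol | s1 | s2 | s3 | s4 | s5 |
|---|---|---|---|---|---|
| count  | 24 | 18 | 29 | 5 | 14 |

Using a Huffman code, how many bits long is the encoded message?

Merge the two smallest weights repeatedly:
s4(5) + s5(14) → 19
s2(18) + 19 → 37
s1(24) + s3(29) → 53
37 + 53 → 90
Each symbol's bit-cost is frequency × depth; summing gives 199 bits (equivalently 19 + 37 + 53 + 90).

199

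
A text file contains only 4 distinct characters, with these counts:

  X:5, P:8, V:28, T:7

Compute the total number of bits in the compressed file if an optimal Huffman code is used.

Merge the two smallest weights repeatedly:
X(5) + T(7) → 12
P(8) + 12 → 20
20 + V(28) → 48
The encoded length is the sum of every internal node's weight: 12 + 20 + 48 = 80 bits.

80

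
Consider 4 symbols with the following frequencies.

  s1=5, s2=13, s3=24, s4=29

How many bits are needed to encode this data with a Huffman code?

Merge the two smallest weights repeatedly:
merge s1(5) and s2(13): 18
merge 18 and s3(24): 42
merge s4(29) and 42: 71
Total encoded bits = sum of merged weights = 18 + 42 + 71 = 131.

131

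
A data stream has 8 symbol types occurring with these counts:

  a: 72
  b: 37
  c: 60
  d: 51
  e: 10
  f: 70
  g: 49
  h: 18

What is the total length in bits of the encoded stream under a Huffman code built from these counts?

1052

Build the Huffman tree bottom-up:
merge e(10) and h(18): 28
merge 28 and b(37): 65
merge g(49) and d(51): 100
merge c(60) and 65: 125
merge f(70) and a(72): 142
merge 100 and 125: 225
merge 142 and 225: 367
The encoded length is the sum of every internal node's weight: 28 + 65 + 100 + 125 + 142 + 225 + 367 = 1052 bits.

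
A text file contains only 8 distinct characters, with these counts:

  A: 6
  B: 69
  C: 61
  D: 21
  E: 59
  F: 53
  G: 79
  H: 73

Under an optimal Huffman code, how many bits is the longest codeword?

Merge the two lowest-weight nodes at each step:
merge A(6) and D(21): 27
merge 27 and F(53): 80
merge E(59) and C(61): 120
merge B(69) and H(73): 142
merge G(79) and 80: 159
merge 120 and 142: 262
merge 159 and 262: 421
Maximum depth reached is 4.

4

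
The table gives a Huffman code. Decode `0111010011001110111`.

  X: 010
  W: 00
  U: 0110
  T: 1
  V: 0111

VXUVV

Read left to right; each codeword is recognised as soon as it completes (prefix code):
  0111→V | 010→X | 0110→U | 0111→V | 0111→V
Decoded message: VXUVV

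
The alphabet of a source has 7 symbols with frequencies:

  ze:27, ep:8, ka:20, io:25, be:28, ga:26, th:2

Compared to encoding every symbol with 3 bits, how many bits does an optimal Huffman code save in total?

45

Fixed-length: 3 bits × 136 symbols = 408 bits.
Huffman merges:
combine th(2), ep(8) → 10
combine 10, ka(20) → 30
combine io(25), ga(26) → 51
combine ze(27), be(28) → 55
combine 30, 51 → 81
combine 55, 81 → 136
Huffman total = 10 + 30 + 51 + 55 + 81 + 136 = 363 bits.
Saving = 408 − 363 = 45 bits.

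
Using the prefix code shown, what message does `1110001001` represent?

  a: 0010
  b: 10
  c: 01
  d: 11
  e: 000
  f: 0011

dbac

Read left to right; each codeword is recognised as soon as it completes (prefix code):
  11→d | 10→b | 0010→a | 01→c
Decoded message: dbac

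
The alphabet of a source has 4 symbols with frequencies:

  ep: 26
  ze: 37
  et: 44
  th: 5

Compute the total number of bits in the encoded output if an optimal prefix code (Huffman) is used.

Greedily combine the two least-frequent nodes:
th(5) + ep(26) → 31
31 + ze(37) → 68
et(44) + 68 → 112
Total encoded bits = sum of merged weights = 31 + 68 + 112 = 211.

211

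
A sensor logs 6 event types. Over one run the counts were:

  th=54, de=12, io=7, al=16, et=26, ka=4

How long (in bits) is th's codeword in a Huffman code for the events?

1

Build the tree from the bottom:
ka(4) + io(7) → 11
11 + de(12) → 23
al(16) + 23 → 39
et(26) + 39 → 65
th(54) + 65 → 119
th sits one level below the root: a 1-bit codeword.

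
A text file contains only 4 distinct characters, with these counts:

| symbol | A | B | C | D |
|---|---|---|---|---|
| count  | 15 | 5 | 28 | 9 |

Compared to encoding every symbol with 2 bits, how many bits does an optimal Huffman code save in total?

Fixed-length: 2 bits × 57 symbols = 114 bits.
Huffman merges:
B(5) + D(9) → 14
14 + A(15) → 29
C(28) + 29 → 57
Huffman total = 14 + 29 + 57 = 100 bits.
Saving = 114 − 100 = 14 bits.

14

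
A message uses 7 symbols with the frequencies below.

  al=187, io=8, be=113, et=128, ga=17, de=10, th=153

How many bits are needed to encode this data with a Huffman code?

Greedily combine the two least-frequent nodes:
combine io(8), de(10) → 18
combine ga(17), 18 → 35
combine 35, be(113) → 148
combine et(128), 148 → 276
combine th(153), al(187) → 340
combine 276, 340 → 616
Total encoded bits = sum of merged weights = 18 + 35 + 148 + 276 + 340 + 616 = 1433.

1433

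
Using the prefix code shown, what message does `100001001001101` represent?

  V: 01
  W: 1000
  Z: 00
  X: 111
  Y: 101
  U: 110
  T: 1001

Read left to right; each codeword is recognised as soon as it completes (prefix code):
  1000→W | 01→V | 00→Z | 1001→T | 101→Y
Decoded message: WVZTY

WVZTY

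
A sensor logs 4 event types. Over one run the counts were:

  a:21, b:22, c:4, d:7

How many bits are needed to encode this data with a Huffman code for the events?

Greedily combine the two least-frequent nodes:
merge c(4) and d(7): 11
merge 11 and a(21): 32
merge b(22) and 32: 54
Total encoded bits = sum of merged weights = 11 + 32 + 54 = 97.

97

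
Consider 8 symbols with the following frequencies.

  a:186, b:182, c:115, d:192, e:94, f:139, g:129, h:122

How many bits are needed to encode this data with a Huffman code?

Build the Huffman tree bottom-up:
combine e(94), c(115) → 209
combine h(122), g(129) → 251
combine f(139), b(182) → 321
combine a(186), d(192) → 378
combine 209, 251 → 460
combine 321, 378 → 699
combine 460, 699 → 1159
Total encoded bits = sum of merged weights = 209 + 251 + 321 + 378 + 460 + 699 + 1159 = 3477.

3477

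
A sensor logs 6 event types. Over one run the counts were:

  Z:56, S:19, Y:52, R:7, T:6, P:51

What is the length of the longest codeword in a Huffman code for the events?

Merge the two lowest-weight nodes at each step:
T(6) + R(7) → 13
13 + S(19) → 32
32 + P(51) → 83
Y(52) + Z(56) → 108
83 + 108 → 191
Maximum depth reached is 4.

4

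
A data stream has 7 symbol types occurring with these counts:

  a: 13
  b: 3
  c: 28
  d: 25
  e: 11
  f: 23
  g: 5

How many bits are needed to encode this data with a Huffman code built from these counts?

275

Build the Huffman tree bottom-up:
merge b(3) and g(5): 8
merge 8 and e(11): 19
merge a(13) and 19: 32
merge f(23) and d(25): 48
merge c(28) and 32: 60
merge 48 and 60: 108
The encoded length is the sum of every internal node's weight: 8 + 19 + 32 + 48 + 60 + 108 = 275 bits.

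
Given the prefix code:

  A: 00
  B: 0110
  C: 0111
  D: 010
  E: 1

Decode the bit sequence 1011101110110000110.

ECCBAB

Read left to right; each codeword is recognised as soon as it completes (prefix code):
  1→E | 0111→C | 0111→C | 0110→B | 00→A | 0110→B
Decoded message: ECCBAB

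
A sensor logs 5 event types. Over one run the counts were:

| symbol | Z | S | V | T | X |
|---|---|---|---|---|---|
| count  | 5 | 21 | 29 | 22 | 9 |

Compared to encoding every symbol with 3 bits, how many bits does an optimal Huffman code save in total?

72

Fixed-length: 3 bits × 86 symbols = 258 bits.
Huffman merges:
combine Z(5), X(9) → 14
combine 14, S(21) → 35
combine T(22), V(29) → 51
combine 35, 51 → 86
Huffman total = 14 + 35 + 51 + 86 = 186 bits.
Saving = 258 − 186 = 72 bits.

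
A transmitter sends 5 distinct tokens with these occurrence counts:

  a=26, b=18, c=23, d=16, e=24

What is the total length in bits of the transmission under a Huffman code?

Merge the two smallest weights repeatedly:
merge d(16) and b(18): 34
merge c(23) and e(24): 47
merge a(26) and 34: 60
merge 47 and 60: 107
Each symbol's bit-cost is frequency × depth; summing gives 248 bits (equivalently 34 + 47 + 60 + 107).

248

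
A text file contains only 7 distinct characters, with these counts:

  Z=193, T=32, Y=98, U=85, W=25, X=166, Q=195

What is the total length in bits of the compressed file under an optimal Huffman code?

Build the Huffman tree bottom-up:
W(25) + T(32) → 57
57 + U(85) → 142
Y(98) + 142 → 240
X(166) + Z(193) → 359
Q(195) + 240 → 435
359 + 435 → 794
Each symbol's bit-cost is frequency × depth; summing gives 2027 bits (equivalently 57 + 142 + 240 + 359 + 435 + 794).

2027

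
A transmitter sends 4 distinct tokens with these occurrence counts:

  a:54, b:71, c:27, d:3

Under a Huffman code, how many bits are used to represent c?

Repeatedly merge the two smallest:
merge d(3) and c(27): 30
merge 30 and a(54): 84
merge b(71) and 84: 155
c's leaf is at depth 3, giving a 3-bit codeword.

3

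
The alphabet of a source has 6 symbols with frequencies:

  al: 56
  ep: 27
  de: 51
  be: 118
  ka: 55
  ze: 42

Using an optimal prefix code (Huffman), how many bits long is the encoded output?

Greedily combine the two least-frequent nodes:
ep(27) + ze(42) → 69
de(51) + ka(55) → 106
al(56) + 69 → 125
106 + be(118) → 224
125 + 224 → 349
The encoded length is the sum of every internal node's weight: 69 + 106 + 125 + 224 + 349 = 873 bits.

873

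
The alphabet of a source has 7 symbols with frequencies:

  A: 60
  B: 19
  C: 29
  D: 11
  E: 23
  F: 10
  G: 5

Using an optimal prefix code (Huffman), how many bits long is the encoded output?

392

Merge the two smallest weights repeatedly:
G(5) + F(10) → 15
D(11) + 15 → 26
B(19) + E(23) → 42
26 + C(29) → 55
42 + 55 → 97
A(60) + 97 → 157
Total encoded bits = sum of merged weights = 15 + 26 + 42 + 55 + 97 + 157 = 392.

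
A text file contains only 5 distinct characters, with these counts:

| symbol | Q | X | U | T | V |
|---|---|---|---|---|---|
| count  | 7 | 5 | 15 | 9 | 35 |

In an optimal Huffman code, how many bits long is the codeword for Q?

4

Huffman merges, smallest pair first:
X(5) + Q(7) → 12
T(9) + 12 → 21
U(15) + 21 → 36
V(35) + 36 → 71
Q's leaf is at depth 4, giving a 4-bit codeword.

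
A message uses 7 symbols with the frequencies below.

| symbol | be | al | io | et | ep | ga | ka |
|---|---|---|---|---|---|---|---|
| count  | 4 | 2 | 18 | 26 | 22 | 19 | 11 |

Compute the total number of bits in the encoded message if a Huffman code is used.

Build the Huffman tree bottom-up:
al(2) + be(4) → 6
6 + ka(11) → 17
17 + io(18) → 35
ga(19) + ep(22) → 41
et(26) + 35 → 61
41 + 61 → 102
Each symbol's bit-cost is frequency × depth; summing gives 262 bits (equivalently 6 + 17 + 35 + 41 + 61 + 102).

262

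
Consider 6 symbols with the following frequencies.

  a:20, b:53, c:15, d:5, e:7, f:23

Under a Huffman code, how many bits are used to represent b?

Huffman merges, smallest pair first:
combine d(5), e(7) → 12
combine 12, c(15) → 27
combine a(20), f(23) → 43
combine 27, 43 → 70
combine b(53), 70 → 123
b is merged only at the final step, so code length = 1.

1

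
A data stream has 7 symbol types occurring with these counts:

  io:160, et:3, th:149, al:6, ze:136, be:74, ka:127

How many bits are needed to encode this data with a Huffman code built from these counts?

Greedily combine the two least-frequent nodes:
et(3) + al(6) → 9
9 + be(74) → 83
83 + ka(127) → 210
ze(136) + th(149) → 285
io(160) + 210 → 370
285 + 370 → 655
Total encoded bits = sum of merged weights = 9 + 83 + 210 + 285 + 370 + 655 = 1612.

1612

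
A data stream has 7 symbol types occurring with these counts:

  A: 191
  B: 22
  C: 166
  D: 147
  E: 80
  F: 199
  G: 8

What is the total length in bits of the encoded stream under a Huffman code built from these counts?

Merge the two smallest weights repeatedly:
combine G(8), B(22) → 30
combine 30, E(80) → 110
combine 110, D(147) → 257
combine C(166), A(191) → 357
combine F(199), 257 → 456
combine 357, 456 → 813
Total encoded bits = sum of merged weights = 30 + 110 + 257 + 357 + 456 + 813 = 2023.

2023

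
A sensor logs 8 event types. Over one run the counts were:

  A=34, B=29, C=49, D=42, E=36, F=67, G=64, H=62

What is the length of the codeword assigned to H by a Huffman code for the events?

3

Build the tree from the bottom:
combine B(29), A(34) → 63
combine E(36), D(42) → 78
combine C(49), H(62) → 111
combine 63, G(64) → 127
combine F(67), 78 → 145
combine 111, 127 → 238
combine 145, 238 → 383
The subtree containing H is merged 3 times, so code length = 3.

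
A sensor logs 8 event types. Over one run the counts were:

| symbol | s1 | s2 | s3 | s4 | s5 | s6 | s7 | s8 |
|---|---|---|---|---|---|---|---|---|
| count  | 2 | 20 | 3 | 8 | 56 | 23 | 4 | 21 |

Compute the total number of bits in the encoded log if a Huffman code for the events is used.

330

Build the Huffman tree bottom-up:
combine s1(2), s3(3) → 5
combine s7(4), 5 → 9
combine s4(8), 9 → 17
combine 17, s2(20) → 37
combine s8(21), s6(23) → 44
combine 37, 44 → 81
combine s5(56), 81 → 137
Total encoded bits = sum of merged weights = 5 + 9 + 17 + 37 + 44 + 81 + 137 = 330.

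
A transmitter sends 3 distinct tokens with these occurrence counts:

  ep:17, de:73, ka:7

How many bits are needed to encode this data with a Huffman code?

121

Build the Huffman tree bottom-up:
combine ka(7), ep(17) → 24
combine 24, de(73) → 97
The encoded length is the sum of every internal node's weight: 24 + 97 = 121 bits.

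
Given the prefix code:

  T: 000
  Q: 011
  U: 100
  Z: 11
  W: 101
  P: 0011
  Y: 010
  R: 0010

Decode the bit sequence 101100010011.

Read left to right; each codeword is recognised as soon as it completes (prefix code):
  101→W | 100→U | 010→Y | 011→Q
Decoded message: WUYQ

WUYQ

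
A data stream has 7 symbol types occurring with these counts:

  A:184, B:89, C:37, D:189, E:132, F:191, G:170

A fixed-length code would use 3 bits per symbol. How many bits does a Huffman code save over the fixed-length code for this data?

Fixed-length: 3 bits × 992 symbols = 2976 bits.
Huffman merges:
C(37) + B(89) → 126
126 + E(132) → 258
G(170) + A(184) → 354
D(189) + F(191) → 380
258 + 354 → 612
380 + 612 → 992
Huffman total = 126 + 258 + 354 + 380 + 612 + 992 = 2722 bits.
Saving = 2976 − 2722 = 254 bits.

254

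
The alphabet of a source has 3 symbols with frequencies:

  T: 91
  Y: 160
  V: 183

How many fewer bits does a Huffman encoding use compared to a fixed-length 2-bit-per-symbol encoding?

Fixed-length: 2 bits × 434 symbols = 868 bits.
Huffman merges:
merge T(91) and Y(160): 251
merge V(183) and 251: 434
Huffman total = 251 + 434 = 685 bits.
Saving = 868 − 685 = 183 bits.

183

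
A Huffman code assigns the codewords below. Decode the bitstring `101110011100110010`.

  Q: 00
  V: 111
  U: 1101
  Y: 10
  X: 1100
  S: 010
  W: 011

YVQVQXY

Read left to right; each codeword is recognised as soon as it completes (prefix code):
  10→Y | 111→V | 00→Q | 111→V | 00→Q | 1100→X | 10→Y
Decoded message: YVQVQXY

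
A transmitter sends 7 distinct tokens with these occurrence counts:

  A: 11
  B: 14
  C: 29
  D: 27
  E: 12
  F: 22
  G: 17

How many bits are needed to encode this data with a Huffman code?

363

Build the Huffman tree bottom-up:
A(11) + E(12) → 23
B(14) + G(17) → 31
F(22) + 23 → 45
D(27) + C(29) → 56
31 + 45 → 76
56 + 76 → 132
Each symbol's bit-cost is frequency × depth; summing gives 363 bits (equivalently 23 + 31 + 45 + 56 + 76 + 132).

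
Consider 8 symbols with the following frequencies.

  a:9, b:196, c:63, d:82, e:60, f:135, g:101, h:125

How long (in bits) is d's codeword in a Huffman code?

Repeatedly merge the two smallest:
a(9) + e(60) → 69
c(63) + 69 → 132
d(82) + g(101) → 183
h(125) + 132 → 257
f(135) + 183 → 318
b(196) + 257 → 453
318 + 453 → 771
d's leaf is at depth 3, giving a 3-bit codeword.

3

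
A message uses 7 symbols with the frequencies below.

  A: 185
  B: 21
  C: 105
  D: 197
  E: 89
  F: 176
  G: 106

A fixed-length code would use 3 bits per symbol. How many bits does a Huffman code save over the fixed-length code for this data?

Fixed-length: 3 bits × 879 symbols = 2637 bits.
Huffman merges:
B(21) + E(89) → 110
C(105) + G(106) → 211
110 + F(176) → 286
A(185) + D(197) → 382
211 + 286 → 497
382 + 497 → 879
Huffman total = 110 + 211 + 286 + 382 + 497 + 879 = 2365 bits.
Saving = 2637 − 2365 = 272 bits.

272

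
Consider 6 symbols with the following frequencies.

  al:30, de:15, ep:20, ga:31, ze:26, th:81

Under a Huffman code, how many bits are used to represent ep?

4

Build the tree from the bottom:
merge de(15) and ep(20): 35
merge ze(26) and al(30): 56
merge ga(31) and 35: 66
merge 56 and 66: 122
merge th(81) and 122: 203
The subtree containing ep is merged 4 times, so code length = 4.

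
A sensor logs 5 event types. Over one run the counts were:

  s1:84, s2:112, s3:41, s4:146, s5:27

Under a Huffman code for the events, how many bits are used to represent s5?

Repeatedly merge the two smallest:
combine s5(27), s3(41) → 68
combine 68, s1(84) → 152
combine s2(112), s4(146) → 258
combine 152, 258 → 410
s5's leaf is at depth 3, giving a 3-bit codeword.

3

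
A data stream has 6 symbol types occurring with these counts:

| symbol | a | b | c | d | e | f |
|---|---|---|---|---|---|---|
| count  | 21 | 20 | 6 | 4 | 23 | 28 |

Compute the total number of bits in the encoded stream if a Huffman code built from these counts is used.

Merge the two smallest weights repeatedly:
d(4) + c(6) → 10
10 + b(20) → 30
a(21) + e(23) → 44
f(28) + 30 → 58
44 + 58 → 102
Total encoded bits = sum of merged weights = 10 + 30 + 44 + 58 + 102 = 244.

244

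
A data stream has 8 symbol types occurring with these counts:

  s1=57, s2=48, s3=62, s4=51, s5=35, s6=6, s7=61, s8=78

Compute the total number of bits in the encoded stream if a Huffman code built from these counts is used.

Greedily combine the two least-frequent nodes:
merge s6(6) and s5(35): 41
merge 41 and s2(48): 89
merge s4(51) and s1(57): 108
merge s7(61) and s3(62): 123
merge s8(78) and 89: 167
merge 108 and 123: 231
merge 167 and 231: 398
Each symbol's bit-cost is frequency × depth; summing gives 1157 bits (equivalently 41 + 89 + 108 + 123 + 167 + 231 + 398).

1157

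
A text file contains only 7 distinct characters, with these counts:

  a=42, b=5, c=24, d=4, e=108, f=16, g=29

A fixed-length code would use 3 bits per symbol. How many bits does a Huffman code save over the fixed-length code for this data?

182

Fixed-length: 3 bits × 228 symbols = 684 bits.
Huffman merges:
combine d(4), b(5) → 9
combine 9, f(16) → 25
combine c(24), 25 → 49
combine g(29), a(42) → 71
combine 49, 71 → 120
combine e(108), 120 → 228
Huffman total = 9 + 25 + 49 + 71 + 120 + 228 = 502 bits.
Saving = 684 − 502 = 182 bits.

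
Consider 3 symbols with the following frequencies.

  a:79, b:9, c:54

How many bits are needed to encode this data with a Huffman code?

205

Greedily combine the two least-frequent nodes:
merge b(9) and c(54): 63
merge 63 and a(79): 142
Total encoded bits = sum of merged weights = 63 + 142 = 205.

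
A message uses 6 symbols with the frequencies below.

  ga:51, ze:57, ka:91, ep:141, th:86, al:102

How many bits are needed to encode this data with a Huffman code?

Greedily combine the two least-frequent nodes:
combine ga(51), ze(57) → 108
combine th(86), ka(91) → 177
combine al(102), 108 → 210
combine ep(141), 177 → 318
combine 210, 318 → 528
Total encoded bits = sum of merged weights = 108 + 177 + 210 + 318 + 528 = 1341.

1341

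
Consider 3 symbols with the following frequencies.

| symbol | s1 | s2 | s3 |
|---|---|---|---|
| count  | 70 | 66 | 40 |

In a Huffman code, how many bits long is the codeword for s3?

Build the tree from the bottom:
s3(40) + s2(66) → 106
s1(70) + 106 → 176
s3 sits 2 levels below the root, so its codeword is 2 bits.

2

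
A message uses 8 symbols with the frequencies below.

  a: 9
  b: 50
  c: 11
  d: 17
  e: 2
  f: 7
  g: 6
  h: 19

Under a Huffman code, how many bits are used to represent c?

4

Repeatedly merge the two smallest:
combine e(2), g(6) → 8
combine f(7), 8 → 15
combine a(9), c(11) → 20
combine 15, d(17) → 32
combine h(19), 20 → 39
combine 32, 39 → 71
combine b(50), 71 → 121
The subtree containing c is merged 4 times, so code length = 4.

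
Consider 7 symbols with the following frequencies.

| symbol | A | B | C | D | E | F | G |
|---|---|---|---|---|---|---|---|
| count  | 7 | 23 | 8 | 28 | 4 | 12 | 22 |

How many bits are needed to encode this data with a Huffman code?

Build the Huffman tree bottom-up:
merge E(4) and A(7): 11
merge C(8) and 11: 19
merge F(12) and 19: 31
merge G(22) and B(23): 45
merge D(28) and 31: 59
merge 45 and 59: 104
Each symbol's bit-cost is frequency × depth; summing gives 269 bits (equivalently 11 + 19 + 31 + 45 + 59 + 104).

269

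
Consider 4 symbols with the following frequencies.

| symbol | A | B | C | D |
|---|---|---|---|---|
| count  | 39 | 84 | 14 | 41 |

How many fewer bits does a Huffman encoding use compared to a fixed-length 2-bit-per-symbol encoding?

Fixed-length: 2 bits × 178 symbols = 356 bits.
Huffman merges:
merge C(14) and A(39): 53
merge D(41) and 53: 94
merge B(84) and 94: 178
Huffman total = 53 + 94 + 178 = 325 bits.
Saving = 356 − 325 = 31 bits.

31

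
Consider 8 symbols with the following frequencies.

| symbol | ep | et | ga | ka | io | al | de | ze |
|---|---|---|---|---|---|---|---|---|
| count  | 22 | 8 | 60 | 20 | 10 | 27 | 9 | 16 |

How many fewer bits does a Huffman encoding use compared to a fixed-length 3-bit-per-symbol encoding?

44

Fixed-length: 3 bits × 172 symbols = 516 bits.
Huffman merges:
merge et(8) and de(9): 17
merge io(10) and ze(16): 26
merge 17 and ka(20): 37
merge ep(22) and 26: 48
merge al(27) and 37: 64
merge 48 and ga(60): 108
merge 64 and 108: 172
Huffman total = 17 + 26 + 37 + 48 + 64 + 108 + 172 = 472 bits.
Saving = 516 − 472 = 44 bits.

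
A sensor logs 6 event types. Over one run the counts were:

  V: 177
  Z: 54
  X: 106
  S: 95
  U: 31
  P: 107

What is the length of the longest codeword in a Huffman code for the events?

Merge the two lowest-weight nodes at each step:
combine U(31), Z(54) → 85
combine 85, S(95) → 180
combine X(106), P(107) → 213
combine V(177), 180 → 357
combine 213, 357 → 570
Maximum depth reached is 4.

4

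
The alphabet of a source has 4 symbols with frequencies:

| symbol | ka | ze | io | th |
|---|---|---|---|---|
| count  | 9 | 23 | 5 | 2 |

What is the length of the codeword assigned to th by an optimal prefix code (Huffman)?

Huffman merges, smallest pair first:
merge th(2) and io(5): 7
merge 7 and ka(9): 16
merge 16 and ze(23): 39
th sits 3 levels below the root, so its codeword is 3 bits.

3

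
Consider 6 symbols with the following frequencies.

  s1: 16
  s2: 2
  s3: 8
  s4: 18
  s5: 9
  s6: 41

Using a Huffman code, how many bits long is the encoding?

Greedily combine the two least-frequent nodes:
merge s2(2) and s3(8): 10
merge s5(9) and 10: 19
merge s1(16) and s4(18): 34
merge 19 and 34: 53
merge s6(41) and 53: 94
Each symbol's bit-cost is frequency × depth; summing gives 210 bits (equivalently 10 + 19 + 34 + 53 + 94).

210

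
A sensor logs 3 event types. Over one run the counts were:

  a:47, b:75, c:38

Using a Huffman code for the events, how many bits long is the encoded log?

245

Merge the two smallest weights repeatedly:
combine c(38), a(47) → 85
combine b(75), 85 → 160
Total encoded bits = sum of merged weights = 85 + 160 = 245.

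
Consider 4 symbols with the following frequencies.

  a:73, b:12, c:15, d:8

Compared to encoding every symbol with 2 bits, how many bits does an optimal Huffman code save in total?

53

Fixed-length: 2 bits × 108 symbols = 216 bits.
Huffman merges:
combine d(8), b(12) → 20
combine c(15), 20 → 35
combine 35, a(73) → 108
Huffman total = 20 + 35 + 108 = 163 bits.
Saving = 216 − 163 = 53 bits.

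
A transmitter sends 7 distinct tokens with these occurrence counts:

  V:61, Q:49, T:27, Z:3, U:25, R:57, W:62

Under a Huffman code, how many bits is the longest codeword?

Merge the two lowest-weight nodes at each step:
Z(3) + U(25) → 28
T(27) + 28 → 55
Q(49) + 55 → 104
R(57) + V(61) → 118
W(62) + 104 → 166
118 + 166 → 284
The first pair merged (Z, U) ends up deepest, at depth 5.

5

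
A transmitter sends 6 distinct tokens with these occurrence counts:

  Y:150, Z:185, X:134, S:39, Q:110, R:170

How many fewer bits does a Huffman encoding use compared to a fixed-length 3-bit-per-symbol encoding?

Fixed-length: 3 bits × 788 symbols = 2364 bits.
Huffman merges:
combine S(39), Q(110) → 149
combine X(134), 149 → 283
combine Y(150), R(170) → 320
combine Z(185), 283 → 468
combine 320, 468 → 788
Huffman total = 149 + 283 + 320 + 468 + 788 = 2008 bits.
Saving = 2364 − 2008 = 356 bits.

356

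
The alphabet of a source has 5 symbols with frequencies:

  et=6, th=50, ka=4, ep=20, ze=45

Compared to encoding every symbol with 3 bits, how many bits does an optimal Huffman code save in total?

135

Fixed-length: 3 bits × 125 symbols = 375 bits.
Huffman merges:
combine ka(4), et(6) → 10
combine 10, ep(20) → 30
combine 30, ze(45) → 75
combine th(50), 75 → 125
Huffman total = 10 + 30 + 75 + 125 = 240 bits.
Saving = 375 − 240 = 135 bits.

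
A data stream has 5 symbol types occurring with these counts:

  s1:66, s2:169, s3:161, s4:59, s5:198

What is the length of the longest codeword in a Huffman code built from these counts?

Merge the two lowest-weight nodes at each step:
merge s4(59) and s1(66): 125
merge 125 and s3(161): 286
merge s2(169) and s5(198): 367
merge 286 and 367: 653
Maximum depth reached is 3.

3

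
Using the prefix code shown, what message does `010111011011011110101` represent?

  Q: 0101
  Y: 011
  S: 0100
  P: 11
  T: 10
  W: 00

QPYYYPQ

Read left to right; each codeword is recognised as soon as it completes (prefix code):
  0101→Q | 11→P | 011→Y | 011→Y | 011→Y | 11→P | 0101→Q
Decoded message: QPYYYPQ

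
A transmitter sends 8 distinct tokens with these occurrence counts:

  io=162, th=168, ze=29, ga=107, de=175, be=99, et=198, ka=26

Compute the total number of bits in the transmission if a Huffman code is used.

Greedily combine the two least-frequent nodes:
combine ka(26), ze(29) → 55
combine 55, be(99) → 154
combine ga(107), 154 → 261
combine io(162), th(168) → 330
combine de(175), et(198) → 373
combine 261, 330 → 591
combine 373, 591 → 964
The encoded length is the sum of every internal node's weight: 55 + 154 + 261 + 330 + 373 + 591 + 964 = 2728 bits.

2728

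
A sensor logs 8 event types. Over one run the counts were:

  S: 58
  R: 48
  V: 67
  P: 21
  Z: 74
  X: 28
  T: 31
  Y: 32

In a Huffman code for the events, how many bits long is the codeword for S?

Repeatedly merge the two smallest:
merge P(21) and X(28): 49
merge T(31) and Y(32): 63
merge R(48) and 49: 97
merge S(58) and 63: 121
merge V(67) and Z(74): 141
merge 97 and 121: 218
merge 141 and 218: 359
S's leaf is at depth 3, giving a 3-bit codeword.

3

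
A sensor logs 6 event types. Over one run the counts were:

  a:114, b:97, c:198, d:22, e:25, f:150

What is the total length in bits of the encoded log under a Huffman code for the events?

Build the Huffman tree bottom-up:
merge d(22) and e(25): 47
merge 47 and b(97): 144
merge a(114) and 144: 258
merge f(150) and c(198): 348
merge 258 and 348: 606
Each symbol's bit-cost is frequency × depth; summing gives 1403 bits (equivalently 47 + 144 + 258 + 348 + 606).

1403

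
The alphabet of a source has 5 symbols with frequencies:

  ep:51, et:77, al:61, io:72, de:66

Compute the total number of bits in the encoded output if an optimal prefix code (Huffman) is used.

766

Merge the two smallest weights repeatedly:
combine ep(51), al(61) → 112
combine de(66), io(72) → 138
combine et(77), 112 → 189
combine 138, 189 → 327
Each symbol's bit-cost is frequency × depth; summing gives 766 bits (equivalently 112 + 138 + 189 + 327).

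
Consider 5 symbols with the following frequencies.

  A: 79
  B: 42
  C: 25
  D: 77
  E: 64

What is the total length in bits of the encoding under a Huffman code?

Greedily combine the two least-frequent nodes:
C(25) + B(42) → 67
E(64) + 67 → 131
D(77) + A(79) → 156
131 + 156 → 287
Total encoded bits = sum of merged weights = 67 + 131 + 156 + 287 = 641.

641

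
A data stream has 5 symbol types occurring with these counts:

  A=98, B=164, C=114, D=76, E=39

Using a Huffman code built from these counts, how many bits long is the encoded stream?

Build the Huffman tree bottom-up:
merge E(39) and D(76): 115
merge A(98) and C(114): 212
merge 115 and B(164): 279
merge 212 and 279: 491
Each symbol's bit-cost is frequency × depth; summing gives 1097 bits (equivalently 115 + 212 + 279 + 491).

1097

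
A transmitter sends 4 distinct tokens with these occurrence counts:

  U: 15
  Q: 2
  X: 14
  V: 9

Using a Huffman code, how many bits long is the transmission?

Greedily combine the two least-frequent nodes:
Q(2) + V(9) → 11
11 + X(14) → 25
U(15) + 25 → 40
The encoded length is the sum of every internal node's weight: 11 + 25 + 40 = 76 bits.

76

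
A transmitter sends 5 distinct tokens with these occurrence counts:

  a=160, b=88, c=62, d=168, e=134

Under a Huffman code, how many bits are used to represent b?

Build the tree from the bottom:
c(62) + b(88) → 150
e(134) + 150 → 284
a(160) + d(168) → 328
284 + 328 → 612
b sits 3 levels below the root, so its codeword is 3 bits.

3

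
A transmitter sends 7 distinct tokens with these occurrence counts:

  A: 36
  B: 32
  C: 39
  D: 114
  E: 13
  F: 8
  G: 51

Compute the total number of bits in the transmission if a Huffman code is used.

Build the Huffman tree bottom-up:
combine F(8), E(13) → 21
combine 21, B(32) → 53
combine A(36), C(39) → 75
combine G(51), 53 → 104
combine 75, 104 → 179
combine D(114), 179 → 293
The encoded length is the sum of every internal node's weight: 21 + 53 + 75 + 104 + 179 + 293 = 725 bits.

725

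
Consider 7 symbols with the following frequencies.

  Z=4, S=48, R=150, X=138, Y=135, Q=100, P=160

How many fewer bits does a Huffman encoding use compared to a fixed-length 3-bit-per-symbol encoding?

258

Fixed-length: 3 bits × 735 symbols = 2205 bits.
Huffman merges:
Z(4) + S(48) → 52
52 + Q(100) → 152
Y(135) + X(138) → 273
R(150) + 152 → 302
P(160) + 273 → 433
302 + 433 → 735
Huffman total = 52 + 152 + 273 + 302 + 433 + 735 = 1947 bits.
Saving = 2205 − 1947 = 258 bits.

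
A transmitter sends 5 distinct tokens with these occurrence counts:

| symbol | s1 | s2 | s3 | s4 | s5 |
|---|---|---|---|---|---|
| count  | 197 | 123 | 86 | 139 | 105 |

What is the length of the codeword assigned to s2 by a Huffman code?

2

Huffman merges, smallest pair first:
merge s3(86) and s5(105): 191
merge s2(123) and s4(139): 262
merge 191 and s1(197): 388
merge 262 and 388: 650
s2 sits 2 levels below the root, so its codeword is 2 bits.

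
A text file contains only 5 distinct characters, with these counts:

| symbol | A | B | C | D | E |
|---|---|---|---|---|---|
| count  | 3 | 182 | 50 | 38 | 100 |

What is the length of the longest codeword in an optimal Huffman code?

Merge the two lowest-weight nodes at each step:
merge A(3) and D(38): 41
merge 41 and C(50): 91
merge 91 and E(100): 191
merge B(182) and 191: 373
Maximum depth reached is 4.

4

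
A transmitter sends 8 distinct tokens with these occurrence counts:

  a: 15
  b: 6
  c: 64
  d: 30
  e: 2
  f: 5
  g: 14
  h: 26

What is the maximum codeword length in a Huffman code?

Merge the two lowest-weight nodes at each step:
combine e(2), f(5) → 7
combine b(6), 7 → 13
combine 13, g(14) → 27
combine a(15), h(26) → 41
combine 27, d(30) → 57
combine 41, 57 → 98
combine c(64), 98 → 162
Maximum depth reached is 6.

6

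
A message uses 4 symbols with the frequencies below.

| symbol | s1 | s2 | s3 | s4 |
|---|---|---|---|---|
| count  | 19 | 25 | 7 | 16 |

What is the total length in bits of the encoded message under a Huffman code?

Merge the two smallest weights repeatedly:
merge s3(7) and s4(16): 23
merge s1(19) and 23: 42
merge s2(25) and 42: 67
Total encoded bits = sum of merged weights = 23 + 42 + 67 = 132.

132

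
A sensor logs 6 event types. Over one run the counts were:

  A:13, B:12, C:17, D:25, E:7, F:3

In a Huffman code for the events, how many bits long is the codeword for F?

Repeatedly merge the two smallest:
combine F(3), E(7) → 10
combine 10, B(12) → 22
combine A(13), C(17) → 30
combine 22, D(25) → 47
combine 30, 47 → 77
The subtree containing F is merged 4 times, so code length = 4.

4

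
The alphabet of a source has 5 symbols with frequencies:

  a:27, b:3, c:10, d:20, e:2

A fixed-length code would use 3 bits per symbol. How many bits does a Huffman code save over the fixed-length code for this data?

69

Fixed-length: 3 bits × 62 symbols = 186 bits.
Huffman merges:
e(2) + b(3) → 5
5 + c(10) → 15
15 + d(20) → 35
a(27) + 35 → 62
Huffman total = 5 + 15 + 35 + 62 = 117 bits.
Saving = 186 − 117 = 69 bits.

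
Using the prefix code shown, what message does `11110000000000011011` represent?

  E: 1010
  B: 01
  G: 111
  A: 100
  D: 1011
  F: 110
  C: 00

Read left to right; each codeword is recognised as soon as it completes (prefix code):
  111→G | 100→A | 00→C | 00→C | 00→C | 00→C | 01→B | 1011→D
Decoded message: GACCCCBD

GACCCCBD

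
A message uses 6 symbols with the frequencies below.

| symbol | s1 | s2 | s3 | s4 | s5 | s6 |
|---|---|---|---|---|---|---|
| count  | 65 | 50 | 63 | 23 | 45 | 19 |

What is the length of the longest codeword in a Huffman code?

Merge the two lowest-weight nodes at each step:
merge s6(19) and s4(23): 42
merge 42 and s5(45): 87
merge s2(50) and s3(63): 113
merge s1(65) and 87: 152
merge 113 and 152: 265
Maximum depth reached is 4.

4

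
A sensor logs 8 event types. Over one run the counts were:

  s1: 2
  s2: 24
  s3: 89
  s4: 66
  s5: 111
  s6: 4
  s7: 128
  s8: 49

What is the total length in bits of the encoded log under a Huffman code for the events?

Merge the two smallest weights repeatedly:
combine s1(2), s6(4) → 6
combine 6, s2(24) → 30
combine 30, s8(49) → 79
combine s4(66), 79 → 145
combine s3(89), s5(111) → 200
combine s7(128), 145 → 273
combine 200, 273 → 473
The encoded length is the sum of every internal node's weight: 6 + 30 + 79 + 145 + 200 + 273 + 473 = 1206 bits.

1206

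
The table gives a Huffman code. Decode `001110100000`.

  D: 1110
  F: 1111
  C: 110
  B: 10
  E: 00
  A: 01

Read left to right; each codeword is recognised as soon as it completes (prefix code):
  00→E | 1110→D | 10→B | 00→E | 00→E
Decoded message: EDBEE

EDBEE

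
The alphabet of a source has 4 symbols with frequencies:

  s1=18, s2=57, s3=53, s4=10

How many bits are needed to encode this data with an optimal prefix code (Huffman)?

247

Build the Huffman tree bottom-up:
combine s4(10), s1(18) → 28
combine 28, s3(53) → 81
combine s2(57), 81 → 138
The encoded length is the sum of every internal node's weight: 28 + 81 + 138 = 247 bits.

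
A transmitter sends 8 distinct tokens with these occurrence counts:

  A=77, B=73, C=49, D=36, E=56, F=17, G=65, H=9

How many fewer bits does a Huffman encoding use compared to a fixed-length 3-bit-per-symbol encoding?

62

Fixed-length: 3 bits × 382 symbols = 1146 bits.
Huffman merges:
merge H(9) and F(17): 26
merge 26 and D(36): 62
merge C(49) and E(56): 105
merge 62 and G(65): 127
merge B(73) and A(77): 150
merge 105 and 127: 232
merge 150 and 232: 382
Huffman total = 26 + 62 + 105 + 127 + 150 + 232 + 382 = 1084 bits.
Saving = 1146 − 1084 = 62 bits.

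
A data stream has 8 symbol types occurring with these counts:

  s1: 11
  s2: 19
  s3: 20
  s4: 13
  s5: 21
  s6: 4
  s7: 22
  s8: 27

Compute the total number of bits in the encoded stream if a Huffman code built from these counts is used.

399

Merge the two smallest weights repeatedly:
merge s6(4) and s1(11): 15
merge s4(13) and 15: 28
merge s2(19) and s3(20): 39
merge s5(21) and s7(22): 43
merge s8(27) and 28: 55
merge 39 and 43: 82
merge 55 and 82: 137
Total encoded bits = sum of merged weights = 15 + 28 + 39 + 43 + 55 + 82 + 137 = 399.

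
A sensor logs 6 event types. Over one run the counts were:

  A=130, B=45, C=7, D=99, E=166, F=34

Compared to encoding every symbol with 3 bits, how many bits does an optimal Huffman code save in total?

Fixed-length: 3 bits × 481 symbols = 1443 bits.
Huffman merges:
combine C(7), F(34) → 41
combine 41, B(45) → 86
combine 86, D(99) → 185
combine A(130), E(166) → 296
combine 185, 296 → 481
Huffman total = 41 + 86 + 185 + 296 + 481 = 1089 bits.
Saving = 1443 − 1089 = 354 bits.

354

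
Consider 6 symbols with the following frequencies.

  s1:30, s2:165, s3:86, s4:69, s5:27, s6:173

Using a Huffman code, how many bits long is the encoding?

1283

Build the Huffman tree bottom-up:
combine s5(27), s1(30) → 57
combine 57, s4(69) → 126
combine s3(86), 126 → 212
combine s2(165), s6(173) → 338
combine 212, 338 → 550
Total encoded bits = sum of merged weights = 57 + 126 + 212 + 338 + 550 = 1283.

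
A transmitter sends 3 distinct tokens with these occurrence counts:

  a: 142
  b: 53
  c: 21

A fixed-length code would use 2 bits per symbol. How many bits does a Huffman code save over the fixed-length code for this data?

Fixed-length: 2 bits × 216 symbols = 432 bits.
Huffman merges:
c(21) + b(53) → 74
74 + a(142) → 216
Huffman total = 74 + 216 = 290 bits.
Saving = 432 − 290 = 142 bits.

142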